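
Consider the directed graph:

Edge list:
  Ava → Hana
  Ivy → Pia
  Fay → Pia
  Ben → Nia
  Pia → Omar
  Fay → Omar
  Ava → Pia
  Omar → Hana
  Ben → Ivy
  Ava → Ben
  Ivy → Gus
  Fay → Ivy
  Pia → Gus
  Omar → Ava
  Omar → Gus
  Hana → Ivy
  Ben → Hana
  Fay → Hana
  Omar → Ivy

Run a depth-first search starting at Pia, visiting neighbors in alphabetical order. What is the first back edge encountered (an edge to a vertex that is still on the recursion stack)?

Ivy->Pia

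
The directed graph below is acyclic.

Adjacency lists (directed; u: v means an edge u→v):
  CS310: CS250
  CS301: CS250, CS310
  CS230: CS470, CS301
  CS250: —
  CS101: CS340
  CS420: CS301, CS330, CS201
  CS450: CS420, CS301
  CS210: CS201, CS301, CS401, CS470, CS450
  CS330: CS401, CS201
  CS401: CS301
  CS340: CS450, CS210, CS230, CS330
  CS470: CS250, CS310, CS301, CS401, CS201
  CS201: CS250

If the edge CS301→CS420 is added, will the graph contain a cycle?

Adding CS301→CS420 creates a cycle iff CS420 can already reach CS301.
Path from CS420: CS420 → CS301.
So CS420 → … → CS301 → CS420 is a cycle.

Yes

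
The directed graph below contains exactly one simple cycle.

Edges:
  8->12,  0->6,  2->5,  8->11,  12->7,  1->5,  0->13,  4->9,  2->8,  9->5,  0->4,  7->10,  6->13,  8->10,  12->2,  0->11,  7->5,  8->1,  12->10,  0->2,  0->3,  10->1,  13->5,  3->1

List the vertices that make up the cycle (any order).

DFS with gray/black marking from 2:
2 gray
  8 gray
    10 gray
      1 gray
        5 gray
        5 black
      1 black
    10 black
    12 gray
      12→2: 2 is gray → back edge
Back edge closes the cycle 2 → 8 → 12 → 2; its vertices are {2, 8, 12}.

2, 8, 12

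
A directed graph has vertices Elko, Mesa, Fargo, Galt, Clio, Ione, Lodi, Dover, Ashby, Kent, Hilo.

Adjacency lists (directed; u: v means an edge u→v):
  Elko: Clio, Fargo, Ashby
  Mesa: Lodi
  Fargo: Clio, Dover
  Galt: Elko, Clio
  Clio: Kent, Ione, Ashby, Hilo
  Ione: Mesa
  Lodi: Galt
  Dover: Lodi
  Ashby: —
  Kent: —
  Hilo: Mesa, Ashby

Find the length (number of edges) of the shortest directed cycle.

For each vertex v, BFS finds the shortest path from v back to v.
The shortest such closed walk is Galt → Elko → Fargo → Dover → Lodi → Galt, length 5.

5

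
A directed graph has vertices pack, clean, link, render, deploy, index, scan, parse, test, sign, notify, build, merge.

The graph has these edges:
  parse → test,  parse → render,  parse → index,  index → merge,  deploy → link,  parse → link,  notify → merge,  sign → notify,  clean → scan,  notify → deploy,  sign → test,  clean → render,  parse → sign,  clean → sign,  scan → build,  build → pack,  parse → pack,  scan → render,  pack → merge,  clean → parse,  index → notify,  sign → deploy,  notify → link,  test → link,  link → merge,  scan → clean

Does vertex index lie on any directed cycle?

index lies on a cycle iff there is a path from index back to itself.
Exploring from index, it never reaches itself; equivalently, its strongly connected component is a singleton.

No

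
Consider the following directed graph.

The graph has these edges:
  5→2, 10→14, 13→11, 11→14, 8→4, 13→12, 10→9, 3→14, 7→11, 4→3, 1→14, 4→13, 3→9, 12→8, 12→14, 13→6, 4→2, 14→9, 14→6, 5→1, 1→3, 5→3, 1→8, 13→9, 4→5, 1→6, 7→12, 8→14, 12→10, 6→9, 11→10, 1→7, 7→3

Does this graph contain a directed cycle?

DFS with white/gray/black marking, starting from 11:
11 gray
  10 gray
    9 gray
    9 black
    14 gray
      6 gray
        6→9: 9 black — skip
      6 black
      14→9: 9 black — skip
    14 black
  10 black
  11→14: 14 black — skip
11 black
4 gray
  13 gray
    12 gray
      12→10: 10 black — skip
      12→14: 14 black — skip
      8 gray
        8→14: 14 black — skip
        8→4: 4 is gray → back edge
Back edge found, so a cycle exists: 4 → 13 → 12 → 8 → 4.

Yes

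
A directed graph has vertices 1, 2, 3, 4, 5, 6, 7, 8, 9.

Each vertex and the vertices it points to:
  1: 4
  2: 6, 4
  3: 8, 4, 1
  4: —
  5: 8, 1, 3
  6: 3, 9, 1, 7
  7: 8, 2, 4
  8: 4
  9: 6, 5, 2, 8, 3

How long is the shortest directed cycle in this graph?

2

For each vertex v, BFS finds the shortest path from v back to v.
The shortest such closed walk is 9 → 6 → 9, length 2.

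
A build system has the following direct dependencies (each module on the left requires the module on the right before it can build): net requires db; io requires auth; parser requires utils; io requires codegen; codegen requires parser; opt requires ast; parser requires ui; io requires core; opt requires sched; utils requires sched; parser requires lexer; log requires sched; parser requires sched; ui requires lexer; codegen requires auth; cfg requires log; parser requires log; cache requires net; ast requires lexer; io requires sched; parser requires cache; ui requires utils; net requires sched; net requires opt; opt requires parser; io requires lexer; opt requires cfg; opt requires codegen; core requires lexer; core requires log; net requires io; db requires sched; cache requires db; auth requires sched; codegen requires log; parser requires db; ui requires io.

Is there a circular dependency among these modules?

DFS with white/gray/black marking, starting from cfg:
cfg gray
  log gray
    sched gray
    sched black
  log black
cfg black
ui gray
  io gray
    core gray
      lexer gray
      lexer black
      core→log: log black — skip
    core black
    io→sched: sched black — skip
    io→lexer: lexer black — skip
    auth gray
      auth→sched: sched black — skip
    auth black
    codegen gray
      codegen→log: log black — skip
      parser gray
        utils gray
          utils→sched: sched black — skip
        utils black
        db gray
          db→sched: sched black — skip
        db black
        parser→lexer: lexer black — skip
        parser→ui: ui is gray → back edge
Back edge found, so a cycle exists: ui → io → codegen → parser → ui.

Yes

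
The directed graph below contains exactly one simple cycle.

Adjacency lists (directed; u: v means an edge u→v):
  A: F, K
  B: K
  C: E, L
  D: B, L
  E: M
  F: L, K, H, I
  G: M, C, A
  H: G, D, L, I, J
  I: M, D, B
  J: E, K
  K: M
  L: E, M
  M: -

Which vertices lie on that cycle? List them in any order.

DFS with gray/black marking from F:
F gray
  L gray
    E gray
      M gray
      M black
    E black
    L→M: M black — skip
  L black
  K gray
    K→M: M black — skip
  K black
  H gray
    G gray
      G→M: M black — skip
      C gray
        C→E: E black — skip
        C→L: L black — skip
      C black
      A gray
        A→F: F is gray → back edge
Back edge closes the cycle F → H → G → A → F; its vertices are {A, F, G, H}.

A, F, G, H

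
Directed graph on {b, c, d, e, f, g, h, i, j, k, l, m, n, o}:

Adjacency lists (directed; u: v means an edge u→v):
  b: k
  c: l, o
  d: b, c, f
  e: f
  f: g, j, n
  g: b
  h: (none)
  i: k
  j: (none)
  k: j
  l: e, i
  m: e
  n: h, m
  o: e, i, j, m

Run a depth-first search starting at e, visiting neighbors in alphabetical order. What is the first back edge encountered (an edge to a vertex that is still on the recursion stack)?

m→e

DFS from e (visiting neighbors in alphabetical order); mark gray on enter, black on exit:
e gray
  f gray
    g gray
      b gray
        k gray
          j gray
          j black
        k black
      b black
    g black
    f→j: j black — skip
    n gray
      h gray
      h black
      m gray
        m→e: e is gray → back edge
First back edge: m → e.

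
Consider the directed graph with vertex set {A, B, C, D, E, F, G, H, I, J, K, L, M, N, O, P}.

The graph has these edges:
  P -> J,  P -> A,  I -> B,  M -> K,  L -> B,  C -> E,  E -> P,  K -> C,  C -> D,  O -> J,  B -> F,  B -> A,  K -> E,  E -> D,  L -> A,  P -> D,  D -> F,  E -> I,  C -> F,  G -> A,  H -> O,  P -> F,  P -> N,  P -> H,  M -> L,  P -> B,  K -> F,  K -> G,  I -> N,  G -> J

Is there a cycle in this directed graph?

DFS with white/gray/black marking, starting from B:
B gray
  A gray
  A black
  F gray
  F black
B black
C gray
  D gray
    D→F: F black — skip
  D black
  C→F: F black — skip
  E gray
    I gray
      N gray
      N black
      I→B: B black — skip
    I black
    P gray
      P→A: A black — skip
      P→N: N black — skip
      H gray
        O gray
          J gray
          J black
        O black
      H black
      P→F: F black — skip
      P→J: J black — skip
      P→D: D black — skip
      P→B: B black — skip
    P black
    E→D: D black — skip
  E black
C black
G gray
  G→A: A black — skip
  G→J: J black — skip
G black
K gray
  K→F: F black — skip
  K→C: C black — skip
  K→E: E black — skip
  K→G: G black — skip
K black
L gray
  L→A: A black — skip
  L→B: B black — skip
L black
M gray
  M→K: K black — skip
  M→L: L black — skip
M black
Every edge goes to a white or black vertex — no back edge, so the graph is acyclic.

No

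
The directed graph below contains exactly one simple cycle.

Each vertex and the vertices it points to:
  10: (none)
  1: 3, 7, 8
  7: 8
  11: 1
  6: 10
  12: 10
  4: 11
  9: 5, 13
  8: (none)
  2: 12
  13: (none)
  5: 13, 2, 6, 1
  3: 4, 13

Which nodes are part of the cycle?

DFS with gray/black marking from 1:
1 gray
  3 gray
    4 gray
      11 gray
        11→1: 1 is gray → back edge
Back edge closes the cycle 1 → 3 → 4 → 11 → 1; its vertices are {1, 3, 4, 11}.

1, 3, 4, 11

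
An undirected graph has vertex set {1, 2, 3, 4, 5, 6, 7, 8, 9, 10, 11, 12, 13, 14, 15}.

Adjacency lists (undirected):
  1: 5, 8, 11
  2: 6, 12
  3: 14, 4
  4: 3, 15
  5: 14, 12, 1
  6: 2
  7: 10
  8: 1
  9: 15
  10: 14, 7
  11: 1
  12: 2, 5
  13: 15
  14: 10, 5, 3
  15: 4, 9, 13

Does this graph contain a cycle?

No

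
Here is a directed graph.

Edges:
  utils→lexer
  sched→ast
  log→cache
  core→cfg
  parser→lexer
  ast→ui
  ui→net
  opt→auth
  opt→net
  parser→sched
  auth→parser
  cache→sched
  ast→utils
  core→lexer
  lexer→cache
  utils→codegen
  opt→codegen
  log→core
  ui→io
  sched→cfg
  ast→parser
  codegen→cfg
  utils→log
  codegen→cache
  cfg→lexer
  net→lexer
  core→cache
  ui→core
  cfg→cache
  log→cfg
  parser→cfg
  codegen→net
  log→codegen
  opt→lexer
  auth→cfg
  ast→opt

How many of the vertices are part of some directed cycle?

A vertex is on a directed cycle iff it belongs to a strongly connected component of size ≥ 2 (or has a self-loop).
The vertices on cycles are {ui, ast, cfg, log, net, opt, auth, core, cache, lexer, sched, utils, parser, codegen} — 14 in total.

14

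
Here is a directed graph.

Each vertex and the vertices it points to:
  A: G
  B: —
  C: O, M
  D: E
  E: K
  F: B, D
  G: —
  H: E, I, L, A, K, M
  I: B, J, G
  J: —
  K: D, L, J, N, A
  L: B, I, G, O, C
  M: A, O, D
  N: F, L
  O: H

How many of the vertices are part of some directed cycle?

10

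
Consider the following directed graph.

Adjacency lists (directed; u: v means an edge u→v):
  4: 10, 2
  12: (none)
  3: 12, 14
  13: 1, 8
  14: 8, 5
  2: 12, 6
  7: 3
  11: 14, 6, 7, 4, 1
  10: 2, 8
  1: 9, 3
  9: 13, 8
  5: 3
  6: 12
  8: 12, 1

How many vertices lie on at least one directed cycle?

A vertex is on a directed cycle iff it belongs to a strongly connected component of size ≥ 2 (or has a self-loop).
The vertices on cycles are {1, 3, 5, 8, 9, 13, 14} — 7 in total.

7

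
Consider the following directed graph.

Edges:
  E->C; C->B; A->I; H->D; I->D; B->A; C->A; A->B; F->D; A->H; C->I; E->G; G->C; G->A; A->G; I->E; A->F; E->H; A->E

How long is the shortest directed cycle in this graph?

For each vertex v, BFS finds the shortest path from v back to v.
The shortest such closed walk is A → G → A, length 2.

2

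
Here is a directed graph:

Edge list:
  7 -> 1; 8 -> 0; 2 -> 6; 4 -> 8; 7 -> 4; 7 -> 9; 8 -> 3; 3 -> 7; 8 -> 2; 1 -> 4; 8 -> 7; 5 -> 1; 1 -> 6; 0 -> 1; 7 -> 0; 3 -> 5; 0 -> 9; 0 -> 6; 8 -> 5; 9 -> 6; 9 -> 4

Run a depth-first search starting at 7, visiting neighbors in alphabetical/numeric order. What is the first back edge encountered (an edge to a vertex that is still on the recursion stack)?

8->0

DFS from 7 (visiting neighbors in alphabetical/numeric order); mark gray on enter, black on exit:
7 gray
  0 gray
    1 gray
      4 gray
        8 gray
          8→0: 0 is gray → back edge
First back edge: 8 → 0.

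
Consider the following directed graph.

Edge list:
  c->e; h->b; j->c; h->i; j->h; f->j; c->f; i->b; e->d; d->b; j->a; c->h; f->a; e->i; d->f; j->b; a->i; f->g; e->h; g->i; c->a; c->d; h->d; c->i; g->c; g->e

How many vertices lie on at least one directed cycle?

A vertex is on a directed cycle iff it belongs to a strongly connected component of size ≥ 2 (or has a self-loop).
The vertices on cycles are {c, d, e, f, g, h, j} — 7 in total.

7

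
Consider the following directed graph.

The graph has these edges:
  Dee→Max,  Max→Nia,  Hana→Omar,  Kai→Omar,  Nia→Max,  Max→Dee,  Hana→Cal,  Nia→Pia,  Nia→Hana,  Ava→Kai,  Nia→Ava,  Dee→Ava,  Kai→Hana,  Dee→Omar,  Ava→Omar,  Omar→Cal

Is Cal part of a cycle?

Cal lies on a cycle iff there is a path from Cal back to itself.
Exploring from Cal, it never reaches itself; equivalently, its strongly connected component is a singleton.

No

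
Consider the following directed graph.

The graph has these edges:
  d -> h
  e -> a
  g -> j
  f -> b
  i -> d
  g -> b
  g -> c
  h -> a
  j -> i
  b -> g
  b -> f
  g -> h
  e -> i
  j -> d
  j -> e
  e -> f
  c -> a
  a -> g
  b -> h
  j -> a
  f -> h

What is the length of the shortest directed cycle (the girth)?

2

For each vertex v, BFS finds the shortest path from v back to v.
The shortest such closed walk is g → b → g, length 2.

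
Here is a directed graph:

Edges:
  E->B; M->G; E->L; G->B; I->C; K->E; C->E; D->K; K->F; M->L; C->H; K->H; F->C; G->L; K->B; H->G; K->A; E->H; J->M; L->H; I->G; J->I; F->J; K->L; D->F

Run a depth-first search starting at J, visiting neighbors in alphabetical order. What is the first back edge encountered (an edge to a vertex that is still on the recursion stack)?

DFS from J (visiting neighbors in alphabetical order); mark gray on enter, black on exit:
J gray
  I gray
    C gray
      E gray
        B gray
        B black
        H gray
          G gray
            G→B: B black — skip
            L gray
              L→H: H is gray → back edge
First back edge: L → H.

L→H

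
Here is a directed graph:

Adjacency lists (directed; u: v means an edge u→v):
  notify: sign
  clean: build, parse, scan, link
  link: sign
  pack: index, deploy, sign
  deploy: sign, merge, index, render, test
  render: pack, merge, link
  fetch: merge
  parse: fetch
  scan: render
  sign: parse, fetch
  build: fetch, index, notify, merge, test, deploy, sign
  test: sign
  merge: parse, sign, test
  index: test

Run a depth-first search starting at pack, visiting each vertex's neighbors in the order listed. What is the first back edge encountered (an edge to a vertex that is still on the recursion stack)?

DFS from pack (visiting each vertex's neighbors in the order listed); mark gray on enter, black on exit:
pack gray
  index gray
    test gray
      sign gray
        parse gray
          fetch gray
            merge gray
              merge→parse: parse is gray → back edge
First back edge: merge → parse.

merge→parse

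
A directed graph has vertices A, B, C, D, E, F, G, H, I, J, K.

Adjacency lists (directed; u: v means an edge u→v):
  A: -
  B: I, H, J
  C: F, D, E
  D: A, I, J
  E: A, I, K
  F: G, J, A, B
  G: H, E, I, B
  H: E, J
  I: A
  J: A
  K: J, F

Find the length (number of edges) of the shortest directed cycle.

4

For each vertex v, BFS finds the shortest path from v back to v.
The shortest such closed walk is F → G → E → K → F, length 4.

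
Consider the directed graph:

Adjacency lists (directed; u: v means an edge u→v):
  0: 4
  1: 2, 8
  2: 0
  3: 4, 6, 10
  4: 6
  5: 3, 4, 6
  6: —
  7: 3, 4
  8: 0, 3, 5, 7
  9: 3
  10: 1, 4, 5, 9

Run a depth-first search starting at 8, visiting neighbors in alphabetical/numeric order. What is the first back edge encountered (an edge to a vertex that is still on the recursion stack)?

DFS from 8 (visiting neighbors in alphabetical/numeric order); mark gray on enter, black on exit:
8 gray
  0 gray
    4 gray
      6 gray
      6 black
    4 black
  0 black
  3 gray
    3→4: 4 black — skip
    3→6: 6 black — skip
    10 gray
      1 gray
        2 gray
          2→0: 0 black — skip
        2 black
        1→8: 8 is gray → back edge
First back edge: 1 → 8.

1→8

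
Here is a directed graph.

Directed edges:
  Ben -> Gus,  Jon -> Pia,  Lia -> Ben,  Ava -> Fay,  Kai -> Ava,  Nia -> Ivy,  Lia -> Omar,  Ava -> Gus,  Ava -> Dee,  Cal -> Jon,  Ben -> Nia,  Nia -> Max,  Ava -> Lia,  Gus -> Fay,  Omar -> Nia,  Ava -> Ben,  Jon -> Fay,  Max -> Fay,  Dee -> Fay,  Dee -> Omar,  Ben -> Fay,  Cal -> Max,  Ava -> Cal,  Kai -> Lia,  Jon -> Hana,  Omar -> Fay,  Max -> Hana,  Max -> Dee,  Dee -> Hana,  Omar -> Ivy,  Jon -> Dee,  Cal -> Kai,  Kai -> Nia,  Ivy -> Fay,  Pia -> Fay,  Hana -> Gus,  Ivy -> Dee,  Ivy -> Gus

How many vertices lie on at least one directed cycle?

A vertex is on a directed cycle iff it belongs to a strongly connected component of size ≥ 2 (or has a self-loop).
The vertices on cycles are {Ava, Cal, Dee, Ivy, Kai, Max, Nia, Omar} — 8 in total.

8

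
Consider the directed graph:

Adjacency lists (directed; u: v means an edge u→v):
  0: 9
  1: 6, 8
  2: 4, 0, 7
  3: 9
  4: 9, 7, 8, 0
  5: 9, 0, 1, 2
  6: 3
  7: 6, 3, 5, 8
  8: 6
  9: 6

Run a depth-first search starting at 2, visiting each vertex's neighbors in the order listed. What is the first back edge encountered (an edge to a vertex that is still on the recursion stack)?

DFS from 2 (visiting each vertex's neighbors in the order listed); mark gray on enter, black on exit:
2 gray
  4 gray
    9 gray
      6 gray
        3 gray
          3→9: 9 is gray → back edge
First back edge: 3 → 9.

3->9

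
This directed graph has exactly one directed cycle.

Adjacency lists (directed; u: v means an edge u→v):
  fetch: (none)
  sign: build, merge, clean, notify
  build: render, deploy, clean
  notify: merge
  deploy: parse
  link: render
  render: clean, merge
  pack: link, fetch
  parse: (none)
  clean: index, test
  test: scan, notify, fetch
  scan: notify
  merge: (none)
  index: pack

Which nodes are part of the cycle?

link, pack, clean, index, render

DFS with gray/black marking from clean:
clean gray
  index gray
    pack gray
      link gray
        render gray
          render→clean: clean is gray → back edge
Back edge closes the cycle clean → index → pack → link → render → clean; its vertices are {link, pack, clean, index, render}.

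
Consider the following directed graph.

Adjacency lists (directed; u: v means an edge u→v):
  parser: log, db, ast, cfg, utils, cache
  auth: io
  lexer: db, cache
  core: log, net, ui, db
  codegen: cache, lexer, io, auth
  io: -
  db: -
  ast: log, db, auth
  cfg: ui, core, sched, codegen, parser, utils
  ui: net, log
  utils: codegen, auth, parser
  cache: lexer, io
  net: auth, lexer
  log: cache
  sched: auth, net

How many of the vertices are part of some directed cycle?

A vertex is on a directed cycle iff it belongs to a strongly connected component of size ≥ 2 (or has a self-loop).
The vertices on cycles are {cfg, cache, lexer, utils, parser} — 5 in total.

5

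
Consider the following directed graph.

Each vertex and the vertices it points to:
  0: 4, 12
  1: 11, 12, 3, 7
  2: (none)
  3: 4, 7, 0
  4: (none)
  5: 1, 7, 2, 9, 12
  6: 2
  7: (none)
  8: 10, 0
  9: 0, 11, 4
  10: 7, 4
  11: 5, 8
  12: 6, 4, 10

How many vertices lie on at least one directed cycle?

4

A vertex is on a directed cycle iff it belongs to a strongly connected component of size ≥ 2 (or has a self-loop).
The vertices on cycles are {1, 5, 9, 11} — 4 in total.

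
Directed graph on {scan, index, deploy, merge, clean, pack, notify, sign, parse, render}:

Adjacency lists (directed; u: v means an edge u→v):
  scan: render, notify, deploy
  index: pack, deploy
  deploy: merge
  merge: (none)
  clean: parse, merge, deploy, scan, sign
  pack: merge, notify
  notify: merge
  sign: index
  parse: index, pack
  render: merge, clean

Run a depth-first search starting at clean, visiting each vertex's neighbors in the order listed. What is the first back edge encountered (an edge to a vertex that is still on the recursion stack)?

render→clean

DFS from clean (visiting each vertex's neighbors in the order listed); mark gray on enter, black on exit:
clean gray
  parse gray
    index gray
      pack gray
        merge gray
        merge black
        notify gray
          notify→merge: merge black — skip
        notify black
      pack black
      deploy gray
        deploy→merge: merge black — skip
      deploy black
    index black
    parse→pack: pack black — skip
  parse black
  clean→merge: merge black — skip
  clean→deploy: deploy black — skip
  scan gray
    render gray
      render→merge: merge black — skip
      render→clean: clean is gray → back edge
First back edge: render → clean.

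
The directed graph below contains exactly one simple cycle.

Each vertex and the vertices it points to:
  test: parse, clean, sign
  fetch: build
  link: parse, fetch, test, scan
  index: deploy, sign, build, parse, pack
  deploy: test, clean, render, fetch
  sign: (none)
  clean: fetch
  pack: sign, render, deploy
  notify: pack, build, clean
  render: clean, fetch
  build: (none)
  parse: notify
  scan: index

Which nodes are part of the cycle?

pack, test, parse, deploy, notify

DFS with gray/black marking from test:
test gray
  parse gray
    notify gray
      pack gray
        sign gray
        sign black
        render gray
          clean gray
            fetch gray
              build gray
              build black
            fetch black
          clean black
          render→fetch: fetch black — skip
        render black
        deploy gray
          deploy→test: test is gray → back edge
Back edge closes the cycle test → parse → notify → pack → deploy → test; its vertices are {pack, test, parse, deploy, notify}.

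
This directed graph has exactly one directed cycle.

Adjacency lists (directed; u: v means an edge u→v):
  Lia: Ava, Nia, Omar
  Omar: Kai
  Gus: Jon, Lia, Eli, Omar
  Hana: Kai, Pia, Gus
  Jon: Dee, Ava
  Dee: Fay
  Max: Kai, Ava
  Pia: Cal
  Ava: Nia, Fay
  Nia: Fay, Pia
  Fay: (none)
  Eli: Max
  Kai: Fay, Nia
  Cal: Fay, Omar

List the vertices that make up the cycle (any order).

DFS with gray/black marking from Pia:
Pia gray
  Cal gray
    Fay gray
    Fay black
    Omar gray
      Kai gray
        Kai→Fay: Fay black — skip
        Nia gray
          Nia→Fay: Fay black — skip
          Nia→Pia: Pia is gray → back edge
Back edge closes the cycle Pia → Cal → Omar → Kai → Nia → Pia; its vertices are {Cal, Kai, Nia, Pia, Omar}.

Cal, Kai, Nia, Pia, Omar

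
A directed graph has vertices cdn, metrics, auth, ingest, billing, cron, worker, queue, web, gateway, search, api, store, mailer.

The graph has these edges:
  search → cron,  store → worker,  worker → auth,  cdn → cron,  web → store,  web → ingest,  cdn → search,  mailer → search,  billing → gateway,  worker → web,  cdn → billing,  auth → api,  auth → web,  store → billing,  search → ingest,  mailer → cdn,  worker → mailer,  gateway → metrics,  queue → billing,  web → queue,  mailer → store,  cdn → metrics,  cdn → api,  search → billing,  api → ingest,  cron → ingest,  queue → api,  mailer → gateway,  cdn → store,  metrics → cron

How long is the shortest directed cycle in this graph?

For each vertex v, BFS finds the shortest path from v back to v.
The shortest such closed walk is store → worker → mailer → store, length 3.

3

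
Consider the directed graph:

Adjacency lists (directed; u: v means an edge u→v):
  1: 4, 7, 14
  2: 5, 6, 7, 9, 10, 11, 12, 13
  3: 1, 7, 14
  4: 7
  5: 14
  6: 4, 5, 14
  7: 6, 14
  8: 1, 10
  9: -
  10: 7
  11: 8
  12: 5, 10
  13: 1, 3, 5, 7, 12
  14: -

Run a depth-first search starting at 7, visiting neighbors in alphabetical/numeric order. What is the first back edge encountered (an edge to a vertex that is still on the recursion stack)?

4->7

DFS from 7 (visiting neighbors in alphabetical/numeric order); mark gray on enter, black on exit:
7 gray
  6 gray
    4 gray
      4→7: 7 is gray → back edge
First back edge: 4 → 7.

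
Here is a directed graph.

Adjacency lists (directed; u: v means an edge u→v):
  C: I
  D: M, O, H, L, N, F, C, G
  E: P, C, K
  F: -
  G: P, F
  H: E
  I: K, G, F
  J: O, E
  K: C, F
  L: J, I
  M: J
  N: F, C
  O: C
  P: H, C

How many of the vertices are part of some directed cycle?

7

A vertex is on a directed cycle iff it belongs to a strongly connected component of size ≥ 2 (or has a self-loop).
The vertices on cycles are {C, E, G, H, I, K, P} — 7 in total.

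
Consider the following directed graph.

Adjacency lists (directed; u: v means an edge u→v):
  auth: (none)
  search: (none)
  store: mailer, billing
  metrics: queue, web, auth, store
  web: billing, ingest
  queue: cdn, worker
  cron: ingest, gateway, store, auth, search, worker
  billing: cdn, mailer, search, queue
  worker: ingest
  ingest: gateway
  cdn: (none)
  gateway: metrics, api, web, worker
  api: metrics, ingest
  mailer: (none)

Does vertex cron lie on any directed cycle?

No

cron lies on a cycle iff there is a path from cron back to itself.
Exploring from cron, it never reaches itself; equivalently, its strongly connected component is a singleton.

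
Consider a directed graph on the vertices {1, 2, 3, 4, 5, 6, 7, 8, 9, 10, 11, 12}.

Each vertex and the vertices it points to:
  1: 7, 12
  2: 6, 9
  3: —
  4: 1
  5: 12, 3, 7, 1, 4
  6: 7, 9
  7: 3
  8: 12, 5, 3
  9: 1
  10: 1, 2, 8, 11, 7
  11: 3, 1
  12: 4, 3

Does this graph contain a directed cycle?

Yes

DFS with white/gray/black marking, starting from 9:
9 gray
  1 gray
    7 gray
      3 gray
      3 black
    7 black
    12 gray
      4 gray
        4→1: 1 is gray → back edge
Back edge found, so a cycle exists: 1 → 12 → 4 → 1.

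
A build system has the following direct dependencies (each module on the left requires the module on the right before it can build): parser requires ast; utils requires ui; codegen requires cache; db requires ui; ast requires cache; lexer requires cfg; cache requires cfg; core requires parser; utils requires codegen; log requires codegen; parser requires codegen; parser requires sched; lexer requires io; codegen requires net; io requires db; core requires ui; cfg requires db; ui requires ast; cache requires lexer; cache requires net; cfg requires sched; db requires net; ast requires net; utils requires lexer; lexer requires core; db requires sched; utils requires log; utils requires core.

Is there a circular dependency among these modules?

Yes

DFS with white/gray/black marking, starting from core:
core gray
  ui gray
    ast gray
      net gray
      net black
      cache gray
        cache→net: net black — skip
        cfg gray
          db gray
            sched gray
            sched black
            db→net: net black — skip
            db→ui: ui is gray → back edge
Back edge found, so a cycle exists: ui → ast → cache → cfg → db → ui.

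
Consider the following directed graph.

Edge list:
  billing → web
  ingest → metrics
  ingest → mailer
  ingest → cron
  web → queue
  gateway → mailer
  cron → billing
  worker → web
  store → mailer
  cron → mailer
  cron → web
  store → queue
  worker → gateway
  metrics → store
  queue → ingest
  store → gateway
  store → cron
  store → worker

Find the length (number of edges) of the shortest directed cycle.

4

For each vertex v, BFS finds the shortest path from v back to v.
The shortest such closed walk is metrics → store → queue → ingest → metrics, length 4.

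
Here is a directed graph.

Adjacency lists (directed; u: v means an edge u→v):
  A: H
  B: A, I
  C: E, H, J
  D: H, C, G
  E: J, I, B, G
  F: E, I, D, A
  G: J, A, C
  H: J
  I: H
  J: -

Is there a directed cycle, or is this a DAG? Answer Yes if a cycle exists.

DFS with white/gray/black marking, starting from J:
J gray
J black
A gray
  H gray
    H→J: J black — skip
  H black
A black
B gray
  B→A: A black — skip
  I gray
    I→H: H black — skip
  I black
B black
C gray
  E gray
    E→J: J black — skip
    E→I: I black — skip
    E→B: B black — skip
    G gray
      G→J: J black — skip
      G→A: A black — skip
      G→C: C is gray → back edge
Back edge found, so a cycle exists: C → E → G → C.

Yes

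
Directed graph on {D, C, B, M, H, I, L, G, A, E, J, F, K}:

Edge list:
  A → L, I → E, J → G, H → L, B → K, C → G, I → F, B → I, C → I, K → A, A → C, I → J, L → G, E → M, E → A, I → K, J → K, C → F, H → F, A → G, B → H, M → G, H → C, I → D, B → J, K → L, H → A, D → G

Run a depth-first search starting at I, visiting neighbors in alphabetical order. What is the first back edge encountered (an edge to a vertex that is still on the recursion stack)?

DFS from I (visiting neighbors in alphabetical order); mark gray on enter, black on exit:
I gray
  D gray
    G gray
    G black
  D black
  E gray
    A gray
      C gray
        F gray
        F black
        C→G: G black — skip
        C→I: I is gray → back edge
First back edge: C → I.

C→I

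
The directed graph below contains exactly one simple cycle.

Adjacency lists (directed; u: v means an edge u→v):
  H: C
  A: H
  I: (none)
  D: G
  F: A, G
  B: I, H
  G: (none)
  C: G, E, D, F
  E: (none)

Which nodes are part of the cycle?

DFS with gray/black marking from H:
H gray
  C gray
    G gray
    G black
    E gray
    E black
    D gray
      D→G: G black — skip
    D black
    F gray
      A gray
        A→H: H is gray → back edge
Back edge closes the cycle H → C → F → A → H; its vertices are {A, C, F, H}.

A, C, F, H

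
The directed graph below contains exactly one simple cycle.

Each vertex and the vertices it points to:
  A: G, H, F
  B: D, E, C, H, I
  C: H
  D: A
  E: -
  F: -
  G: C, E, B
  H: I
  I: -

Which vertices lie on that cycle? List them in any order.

DFS with gray/black marking from G:
G gray
  C gray
    H gray
      I gray
      I black
    H black
  C black
  E gray
  E black
  B gray
    D gray
      A gray
        A→G: G is gray → back edge
Back edge closes the cycle G → B → D → A → G; its vertices are {A, B, D, G}.

A, B, D, G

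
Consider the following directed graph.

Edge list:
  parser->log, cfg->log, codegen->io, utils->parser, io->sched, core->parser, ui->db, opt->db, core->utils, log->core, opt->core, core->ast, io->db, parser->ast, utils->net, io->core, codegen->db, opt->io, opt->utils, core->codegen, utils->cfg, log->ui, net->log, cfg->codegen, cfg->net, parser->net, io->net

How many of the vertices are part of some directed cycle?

A vertex is on a directed cycle iff it belongs to a strongly connected component of size ≥ 2 (or has a self-loop).
The vertices on cycles are {io, cfg, log, net, core, utils, parser, codegen} — 8 in total.

8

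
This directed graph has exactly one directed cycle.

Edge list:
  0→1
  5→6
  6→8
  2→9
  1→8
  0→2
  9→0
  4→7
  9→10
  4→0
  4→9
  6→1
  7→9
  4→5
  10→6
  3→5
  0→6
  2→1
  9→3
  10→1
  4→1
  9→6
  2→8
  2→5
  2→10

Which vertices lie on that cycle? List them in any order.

0, 2, 9

DFS with gray/black marking from 9:
9 gray
  10 gray
    1 gray
      8 gray
      8 black
    1 black
    6 gray
      6→1: 1 black — skip
      6→8: 8 black — skip
    6 black
  10 black
  3 gray
    5 gray
      5→6: 6 black — skip
    5 black
  3 black
  0 gray
    0→1: 1 black — skip
    0→6: 6 black — skip
    2 gray
      2→5: 5 black — skip
      2→8: 8 black — skip
      2→1: 1 black — skip
      2→10: 10 black — skip
      2→9: 9 is gray → back edge
Back edge closes the cycle 9 → 0 → 2 → 9; its vertices are {0, 2, 9}.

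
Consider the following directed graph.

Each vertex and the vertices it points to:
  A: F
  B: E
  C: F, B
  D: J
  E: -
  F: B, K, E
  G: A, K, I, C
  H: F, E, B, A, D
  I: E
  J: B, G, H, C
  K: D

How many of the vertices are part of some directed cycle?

8

A vertex is on a directed cycle iff it belongs to a strongly connected component of size ≥ 2 (or has a self-loop).
The vertices on cycles are {A, C, D, F, G, H, J, K} — 8 in total.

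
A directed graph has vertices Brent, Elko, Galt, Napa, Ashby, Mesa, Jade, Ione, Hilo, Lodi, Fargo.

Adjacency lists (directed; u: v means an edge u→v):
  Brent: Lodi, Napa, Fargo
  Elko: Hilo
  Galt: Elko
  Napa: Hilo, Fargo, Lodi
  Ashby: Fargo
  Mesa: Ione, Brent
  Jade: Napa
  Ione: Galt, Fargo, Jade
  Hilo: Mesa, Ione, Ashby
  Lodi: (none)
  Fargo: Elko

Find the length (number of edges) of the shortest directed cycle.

4

For each vertex v, BFS finds the shortest path from v back to v.
The shortest such closed walk is Elko → Hilo → Ione → Galt → Elko, length 4.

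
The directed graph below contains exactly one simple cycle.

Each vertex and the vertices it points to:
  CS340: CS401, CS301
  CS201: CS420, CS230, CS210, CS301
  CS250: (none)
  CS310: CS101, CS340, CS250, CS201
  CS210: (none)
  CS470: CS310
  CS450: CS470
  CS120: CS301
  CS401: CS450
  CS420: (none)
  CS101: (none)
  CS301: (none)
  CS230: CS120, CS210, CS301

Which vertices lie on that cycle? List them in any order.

CS310, CS340, CS401, CS450, CS470

DFS with gray/black marking from CS310:
CS310 gray
  CS101 gray
  CS101 black
  CS340 gray
    CS401 gray
      CS450 gray
        CS470 gray
          CS470→CS310: CS310 is gray → back edge
Back edge closes the cycle CS310 → CS340 → CS401 → CS450 → CS470 → CS310; its vertices are {CS310, CS340, CS401, CS450, CS470}.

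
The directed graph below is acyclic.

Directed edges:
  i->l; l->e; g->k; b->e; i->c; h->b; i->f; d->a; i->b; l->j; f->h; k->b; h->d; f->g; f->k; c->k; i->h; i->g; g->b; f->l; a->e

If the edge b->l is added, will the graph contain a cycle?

Adding b→l creates a cycle iff l can already reach b.
Explore from l: no path reaches b. The graph stays acyclic.

No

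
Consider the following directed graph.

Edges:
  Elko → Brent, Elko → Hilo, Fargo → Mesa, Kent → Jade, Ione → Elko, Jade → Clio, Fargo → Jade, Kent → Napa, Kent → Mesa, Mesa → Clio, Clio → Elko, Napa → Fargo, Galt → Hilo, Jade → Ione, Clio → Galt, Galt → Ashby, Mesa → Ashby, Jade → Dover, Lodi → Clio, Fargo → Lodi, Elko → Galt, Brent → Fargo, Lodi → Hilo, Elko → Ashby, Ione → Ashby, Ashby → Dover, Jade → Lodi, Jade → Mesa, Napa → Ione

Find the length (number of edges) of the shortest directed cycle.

5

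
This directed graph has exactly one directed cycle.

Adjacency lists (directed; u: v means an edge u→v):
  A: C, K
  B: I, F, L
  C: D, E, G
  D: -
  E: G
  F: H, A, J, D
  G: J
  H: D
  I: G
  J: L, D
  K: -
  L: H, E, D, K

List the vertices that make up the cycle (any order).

DFS with gray/black marking from J:
J gray
  L gray
    H gray
      D gray
      D black
    H black
    E gray
      G gray
        G→J: J is gray → back edge
Back edge closes the cycle J → L → E → G → J; its vertices are {E, G, J, L}.

E, G, J, L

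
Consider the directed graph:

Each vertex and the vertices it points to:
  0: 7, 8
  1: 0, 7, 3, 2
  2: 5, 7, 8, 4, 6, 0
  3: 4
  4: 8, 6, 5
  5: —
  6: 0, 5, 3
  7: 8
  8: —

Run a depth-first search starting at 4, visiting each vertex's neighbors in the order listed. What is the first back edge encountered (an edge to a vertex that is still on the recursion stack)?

DFS from 4 (visiting each vertex's neighbors in the order listed); mark gray on enter, black on exit:
4 gray
  8 gray
  8 black
  6 gray
    0 gray
      7 gray
        7→8: 8 black — skip
      7 black
      0→8: 8 black — skip
    0 black
    5 gray
    5 black
    3 gray
      3→4: 4 is gray → back edge
First back edge: 3 → 4.

3→4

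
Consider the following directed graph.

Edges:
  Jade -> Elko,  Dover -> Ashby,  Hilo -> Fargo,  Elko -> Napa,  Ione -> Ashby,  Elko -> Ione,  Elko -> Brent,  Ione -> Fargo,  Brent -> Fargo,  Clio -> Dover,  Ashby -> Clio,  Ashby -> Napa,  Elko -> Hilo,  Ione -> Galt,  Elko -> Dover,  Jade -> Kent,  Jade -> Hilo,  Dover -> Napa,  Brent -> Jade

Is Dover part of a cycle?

Dover is on a cycle iff Dover can reach itself via ≥1 edge.
Dover → Ashby → Clio → Dover — yes.

Yes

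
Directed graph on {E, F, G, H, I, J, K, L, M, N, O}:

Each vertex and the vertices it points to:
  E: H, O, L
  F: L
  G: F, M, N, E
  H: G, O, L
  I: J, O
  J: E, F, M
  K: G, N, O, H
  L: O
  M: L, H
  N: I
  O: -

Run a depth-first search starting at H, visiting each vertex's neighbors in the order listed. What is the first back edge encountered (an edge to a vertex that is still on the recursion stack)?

M→H

DFS from H (visiting each vertex's neighbors in the order listed); mark gray on enter, black on exit:
H gray
  G gray
    F gray
      L gray
        O gray
        O black
      L black
    F black
    M gray
      M→L: L black — skip
      M→H: H is gray → back edge
First back edge: M → H.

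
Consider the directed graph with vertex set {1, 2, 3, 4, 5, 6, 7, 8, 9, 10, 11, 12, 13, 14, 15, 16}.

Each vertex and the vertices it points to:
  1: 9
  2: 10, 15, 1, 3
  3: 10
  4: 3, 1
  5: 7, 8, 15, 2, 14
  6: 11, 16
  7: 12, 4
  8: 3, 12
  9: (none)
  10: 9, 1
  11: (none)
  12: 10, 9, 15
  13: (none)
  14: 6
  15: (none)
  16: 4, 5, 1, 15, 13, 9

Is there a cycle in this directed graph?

DFS with white/gray/black marking, starting from 14:
14 gray
  6 gray
    11 gray
    11 black
    16 gray
      4 gray
        3 gray
          10 gray
            9 gray
            9 black
            1 gray
              1→9: 9 black — skip
            1 black
          10 black
        3 black
        4→1: 1 black — skip
      4 black
      5 gray
        7 gray
          12 gray
            12→10: 10 black — skip
            12→9: 9 black — skip
            15 gray
            15 black
          12 black
          7→4: 4 black — skip
        7 black
        8 gray
          8→3: 3 black — skip
          8→12: 12 black — skip
        8 black
        5→15: 15 black — skip
        2 gray
          2→10: 10 black — skip
          2→15: 15 black — skip
          2→1: 1 black — skip
          2→3: 3 black — skip
        2 black
        5→14: 14 is gray → back edge
Back edge found, so a cycle exists: 14 → 6 → 16 → 5 → 14.

Yes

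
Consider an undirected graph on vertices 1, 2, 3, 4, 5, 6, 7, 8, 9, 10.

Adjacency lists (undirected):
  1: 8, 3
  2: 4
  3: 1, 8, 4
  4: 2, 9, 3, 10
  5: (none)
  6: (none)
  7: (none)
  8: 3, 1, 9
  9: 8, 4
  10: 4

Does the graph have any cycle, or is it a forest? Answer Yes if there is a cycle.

Yes

DFS, tracking each vertex's parent; an edge to a visited non-parent vertex closes a cycle.
Start from 3:
visit 3 (parent –)
  visit 1 (parent 3)
    visit 8 (parent 1)
      8–3: 3 visited and ≠ parent → cycle
Cycle: 3 – 1 – 8 – 3.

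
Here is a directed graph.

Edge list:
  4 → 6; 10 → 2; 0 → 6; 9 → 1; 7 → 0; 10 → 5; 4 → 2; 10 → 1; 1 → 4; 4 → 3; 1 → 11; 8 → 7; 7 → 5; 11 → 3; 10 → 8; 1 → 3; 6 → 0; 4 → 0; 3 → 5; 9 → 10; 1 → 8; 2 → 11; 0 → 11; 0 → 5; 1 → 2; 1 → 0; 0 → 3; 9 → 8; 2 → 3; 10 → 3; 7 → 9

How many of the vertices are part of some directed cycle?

A vertex is on a directed cycle iff it belongs to a strongly connected component of size ≥ 2 (or has a self-loop).
The vertices on cycles are {0, 1, 6, 7, 8, 9, 10} — 7 in total.

7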